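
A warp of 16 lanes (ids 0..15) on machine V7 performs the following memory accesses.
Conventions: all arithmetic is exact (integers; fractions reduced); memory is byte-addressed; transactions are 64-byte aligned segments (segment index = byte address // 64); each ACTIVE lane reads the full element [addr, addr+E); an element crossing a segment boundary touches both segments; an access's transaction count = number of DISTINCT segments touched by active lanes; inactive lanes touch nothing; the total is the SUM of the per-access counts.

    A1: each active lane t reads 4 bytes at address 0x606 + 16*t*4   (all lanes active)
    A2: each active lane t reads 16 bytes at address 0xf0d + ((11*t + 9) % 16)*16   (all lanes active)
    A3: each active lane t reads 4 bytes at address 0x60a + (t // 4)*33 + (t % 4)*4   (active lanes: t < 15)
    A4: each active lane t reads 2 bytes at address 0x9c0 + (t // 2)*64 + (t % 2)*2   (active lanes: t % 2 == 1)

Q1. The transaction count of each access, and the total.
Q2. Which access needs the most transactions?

A1: 16 transactions
A2: 5 transactions
A3: 2 transactions
A4: 8 transactions

Answer: 16,5,2,8; total 31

Answer: A1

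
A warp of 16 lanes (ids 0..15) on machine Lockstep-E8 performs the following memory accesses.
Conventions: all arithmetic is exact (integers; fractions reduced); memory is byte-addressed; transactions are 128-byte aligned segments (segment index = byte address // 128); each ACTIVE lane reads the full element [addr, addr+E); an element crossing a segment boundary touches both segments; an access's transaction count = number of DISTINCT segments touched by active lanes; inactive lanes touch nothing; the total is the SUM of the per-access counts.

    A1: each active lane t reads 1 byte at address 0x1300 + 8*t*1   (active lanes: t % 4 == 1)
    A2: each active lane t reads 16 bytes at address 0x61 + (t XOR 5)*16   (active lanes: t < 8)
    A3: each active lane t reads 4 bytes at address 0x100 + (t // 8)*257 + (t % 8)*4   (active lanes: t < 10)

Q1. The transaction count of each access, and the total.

A1: 1 transaction
A2: 2 transactions
A3: 2 transactions

Answer: 1,2,2; total 5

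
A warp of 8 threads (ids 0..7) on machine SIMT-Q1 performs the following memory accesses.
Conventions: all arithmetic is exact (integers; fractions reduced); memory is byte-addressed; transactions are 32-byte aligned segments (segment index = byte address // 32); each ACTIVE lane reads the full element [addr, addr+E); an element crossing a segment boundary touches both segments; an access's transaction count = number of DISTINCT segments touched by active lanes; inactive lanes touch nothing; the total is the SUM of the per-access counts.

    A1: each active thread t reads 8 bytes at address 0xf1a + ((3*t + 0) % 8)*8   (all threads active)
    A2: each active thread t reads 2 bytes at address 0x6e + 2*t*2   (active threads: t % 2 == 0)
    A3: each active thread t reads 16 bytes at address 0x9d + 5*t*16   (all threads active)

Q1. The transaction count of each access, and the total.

A1: 3 transactions
A2: 2 transactions
A3: 12 transactions

Answer: 3,2,12; total 17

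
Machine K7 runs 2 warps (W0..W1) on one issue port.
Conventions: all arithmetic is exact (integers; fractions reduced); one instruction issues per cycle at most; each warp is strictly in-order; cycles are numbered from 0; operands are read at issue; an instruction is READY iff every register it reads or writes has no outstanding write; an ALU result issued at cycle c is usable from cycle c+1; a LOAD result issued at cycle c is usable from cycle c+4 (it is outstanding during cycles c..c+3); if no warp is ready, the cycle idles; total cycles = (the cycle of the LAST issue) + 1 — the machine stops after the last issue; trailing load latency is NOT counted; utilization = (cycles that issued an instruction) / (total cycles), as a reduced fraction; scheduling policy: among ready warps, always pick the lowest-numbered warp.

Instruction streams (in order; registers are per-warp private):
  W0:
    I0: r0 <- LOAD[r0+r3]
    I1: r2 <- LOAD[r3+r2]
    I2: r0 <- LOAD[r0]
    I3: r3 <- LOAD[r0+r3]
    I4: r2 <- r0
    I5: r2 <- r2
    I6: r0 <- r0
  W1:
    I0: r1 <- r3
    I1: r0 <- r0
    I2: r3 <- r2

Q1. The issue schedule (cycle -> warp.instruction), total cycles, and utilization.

cycle 0: W0.I0
cycle 1: W0.I1
cycle 2: W1.I0
cycle 3: W1.I1
cycle 4: W0.I2
cycle 5: W1.I2
cycle 6: idle
cycle 7: idle
cycle 8: W0.I3
cycle 9: W0.I4
cycle 10: W0.I5
cycle 11: W0.I6

Answer: 12 cycles, utilization 5/6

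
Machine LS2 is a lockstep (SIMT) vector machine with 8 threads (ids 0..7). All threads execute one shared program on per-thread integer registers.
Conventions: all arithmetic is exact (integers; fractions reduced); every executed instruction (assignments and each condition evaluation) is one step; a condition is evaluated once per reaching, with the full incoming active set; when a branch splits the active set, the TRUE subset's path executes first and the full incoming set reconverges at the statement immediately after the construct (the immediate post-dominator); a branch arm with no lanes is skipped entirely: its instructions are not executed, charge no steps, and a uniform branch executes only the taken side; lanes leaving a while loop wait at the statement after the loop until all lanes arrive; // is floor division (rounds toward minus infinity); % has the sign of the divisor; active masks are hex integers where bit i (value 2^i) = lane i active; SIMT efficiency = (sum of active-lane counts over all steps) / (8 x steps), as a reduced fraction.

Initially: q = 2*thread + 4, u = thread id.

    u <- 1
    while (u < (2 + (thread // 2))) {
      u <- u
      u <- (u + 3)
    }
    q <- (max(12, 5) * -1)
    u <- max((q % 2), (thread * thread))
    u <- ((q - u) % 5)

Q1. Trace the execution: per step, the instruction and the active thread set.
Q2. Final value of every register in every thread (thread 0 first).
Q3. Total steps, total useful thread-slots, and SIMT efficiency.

step 0: u <- 1                       0xff
step 1: eval (u < (2 + (thread // 2))) 0xff
step 2: u <- u                       0xff
step 3: u <- (u + 3)                 0xff
step 4: eval (u < (2 + (thread // 2))) 0xff
step 5: u <- u                       0xc0
step 6: u <- (u + 3)                 0xc0
step 7: eval (u < (2 + (thread // 2))) 0xc0
step 8: q <- (max(12, 5) * -1)       0xff
step 9: u <- max((q % 2), (thread * thread)) 0xff
step 10: u <- ((q - u) % 5)           0xff

Answer: 11 steps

q: -12,-12,-12,-12,-12,-12,-12,-12
u: 3,2,4,4,2,3,2,4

steps = 11; useful = 70; efficiency = 70/88 = 35/44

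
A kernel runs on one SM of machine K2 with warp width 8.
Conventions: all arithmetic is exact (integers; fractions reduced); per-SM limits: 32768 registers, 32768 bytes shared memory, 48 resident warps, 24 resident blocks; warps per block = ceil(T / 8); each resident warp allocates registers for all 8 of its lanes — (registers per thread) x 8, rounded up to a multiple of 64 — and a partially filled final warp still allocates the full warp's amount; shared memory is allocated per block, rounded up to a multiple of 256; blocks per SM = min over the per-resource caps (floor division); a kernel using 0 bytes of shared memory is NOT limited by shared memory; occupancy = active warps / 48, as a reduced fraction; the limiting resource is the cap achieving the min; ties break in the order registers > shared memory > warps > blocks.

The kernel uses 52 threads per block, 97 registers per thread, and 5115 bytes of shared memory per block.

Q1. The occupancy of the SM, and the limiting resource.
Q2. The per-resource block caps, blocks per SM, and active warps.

Answer: occupancy 35/48, limited by registers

registers: 5 blocks
shared memory: 6 blocks
warps: 6 blocks
blocks: 24 blocks

Answer: 5 blocks, 35 active warps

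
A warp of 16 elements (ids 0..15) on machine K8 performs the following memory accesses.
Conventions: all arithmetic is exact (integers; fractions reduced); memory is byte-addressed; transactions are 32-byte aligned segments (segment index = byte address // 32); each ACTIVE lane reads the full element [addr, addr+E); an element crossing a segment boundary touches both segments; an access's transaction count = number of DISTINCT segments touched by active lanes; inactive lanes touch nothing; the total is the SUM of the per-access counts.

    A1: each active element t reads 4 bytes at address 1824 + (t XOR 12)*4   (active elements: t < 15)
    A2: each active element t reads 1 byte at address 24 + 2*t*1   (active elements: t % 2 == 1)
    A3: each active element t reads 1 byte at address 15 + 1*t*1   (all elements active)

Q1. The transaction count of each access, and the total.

A1: 2 transactions
A2: 2 transactions
A3: 1 transaction

Answer: 2,2,1; total 5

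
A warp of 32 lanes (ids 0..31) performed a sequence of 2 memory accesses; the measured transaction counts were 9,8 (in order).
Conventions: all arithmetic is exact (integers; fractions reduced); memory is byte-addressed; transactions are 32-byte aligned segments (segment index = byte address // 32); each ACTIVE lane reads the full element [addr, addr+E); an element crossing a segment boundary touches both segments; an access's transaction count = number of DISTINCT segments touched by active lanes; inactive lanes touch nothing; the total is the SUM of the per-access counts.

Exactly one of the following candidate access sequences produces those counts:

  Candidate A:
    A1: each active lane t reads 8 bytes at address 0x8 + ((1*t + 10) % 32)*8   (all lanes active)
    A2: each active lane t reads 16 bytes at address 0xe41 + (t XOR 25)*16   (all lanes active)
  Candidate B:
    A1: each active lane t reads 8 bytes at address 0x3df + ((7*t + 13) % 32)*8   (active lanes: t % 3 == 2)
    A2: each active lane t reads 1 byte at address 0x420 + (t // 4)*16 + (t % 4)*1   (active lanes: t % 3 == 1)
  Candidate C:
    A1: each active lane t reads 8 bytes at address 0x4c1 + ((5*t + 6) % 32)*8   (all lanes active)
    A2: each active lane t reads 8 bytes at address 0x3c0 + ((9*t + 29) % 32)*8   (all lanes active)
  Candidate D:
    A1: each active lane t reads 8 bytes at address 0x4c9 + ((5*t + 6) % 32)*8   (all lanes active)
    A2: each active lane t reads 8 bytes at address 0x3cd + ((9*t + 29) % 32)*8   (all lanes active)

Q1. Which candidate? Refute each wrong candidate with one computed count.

A: A2 gives 17 transactions, not 8
B: A1 gives 6 transactions, not 9
D: A2 gives 9 transactions, not 8
C: all counts match (9,8)

Answer: C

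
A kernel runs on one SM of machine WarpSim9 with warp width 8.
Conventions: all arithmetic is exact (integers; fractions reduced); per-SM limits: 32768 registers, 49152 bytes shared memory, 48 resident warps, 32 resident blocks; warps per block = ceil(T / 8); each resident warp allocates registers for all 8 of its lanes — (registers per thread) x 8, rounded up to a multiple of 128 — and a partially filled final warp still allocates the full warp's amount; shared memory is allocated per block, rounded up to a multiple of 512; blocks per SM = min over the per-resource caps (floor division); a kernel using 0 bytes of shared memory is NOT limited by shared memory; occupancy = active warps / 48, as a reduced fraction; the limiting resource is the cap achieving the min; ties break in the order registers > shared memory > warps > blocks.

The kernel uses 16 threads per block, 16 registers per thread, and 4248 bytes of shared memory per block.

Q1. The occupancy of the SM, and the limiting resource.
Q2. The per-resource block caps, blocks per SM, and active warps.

Answer: occupancy 5/12, limited by shared memory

registers: 128 blocks
shared memory: 10 blocks
warps: 24 blocks
blocks: 32 blocks

Answer: 10 blocks, 20 active warps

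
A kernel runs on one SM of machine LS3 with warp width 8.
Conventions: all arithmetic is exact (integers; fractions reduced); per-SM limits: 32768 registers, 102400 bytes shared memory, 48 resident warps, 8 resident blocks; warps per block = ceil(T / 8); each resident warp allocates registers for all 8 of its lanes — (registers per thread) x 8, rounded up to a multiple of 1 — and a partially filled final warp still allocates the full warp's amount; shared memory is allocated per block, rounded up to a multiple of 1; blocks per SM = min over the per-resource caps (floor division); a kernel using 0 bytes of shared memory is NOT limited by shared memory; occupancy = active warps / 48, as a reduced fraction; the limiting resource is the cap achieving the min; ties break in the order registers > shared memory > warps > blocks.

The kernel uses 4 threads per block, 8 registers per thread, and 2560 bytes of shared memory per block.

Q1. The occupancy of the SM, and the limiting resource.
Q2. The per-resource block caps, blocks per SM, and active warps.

Answer: occupancy 1/6, limited by blocks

registers: 512 blocks
shared memory: 40 blocks
warps: 48 blocks
blocks: 8 blocks

Answer: 8 blocks, 8 active warps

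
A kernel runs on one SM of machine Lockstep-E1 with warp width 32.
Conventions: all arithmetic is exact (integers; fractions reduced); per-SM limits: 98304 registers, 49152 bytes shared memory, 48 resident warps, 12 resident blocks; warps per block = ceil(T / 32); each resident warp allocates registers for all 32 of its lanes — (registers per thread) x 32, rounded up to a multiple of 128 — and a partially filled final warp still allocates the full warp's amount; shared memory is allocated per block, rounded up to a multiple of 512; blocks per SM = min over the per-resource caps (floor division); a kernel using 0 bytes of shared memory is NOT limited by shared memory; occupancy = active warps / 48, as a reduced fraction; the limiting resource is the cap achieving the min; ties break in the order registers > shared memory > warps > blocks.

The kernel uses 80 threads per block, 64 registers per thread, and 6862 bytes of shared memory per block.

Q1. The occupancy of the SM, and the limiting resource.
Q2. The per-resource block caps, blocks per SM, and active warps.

Answer: occupancy 3/8, limited by shared memory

registers: 16 blocks
shared memory: 6 blocks
warps: 16 blocks
blocks: 12 blocks

Answer: 6 blocks, 18 active warps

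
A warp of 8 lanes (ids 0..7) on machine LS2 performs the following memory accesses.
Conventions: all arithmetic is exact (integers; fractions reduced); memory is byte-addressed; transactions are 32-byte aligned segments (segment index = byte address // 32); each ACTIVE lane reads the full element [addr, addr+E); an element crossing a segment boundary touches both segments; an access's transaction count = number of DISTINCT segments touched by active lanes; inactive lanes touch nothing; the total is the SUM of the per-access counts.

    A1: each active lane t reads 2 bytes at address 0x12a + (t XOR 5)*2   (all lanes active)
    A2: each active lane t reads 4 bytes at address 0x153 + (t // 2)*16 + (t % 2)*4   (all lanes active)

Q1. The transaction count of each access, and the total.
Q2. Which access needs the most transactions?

A1: 1 transaction
A2: 3 transactions

Answer: 1,3; total 4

Answer: A2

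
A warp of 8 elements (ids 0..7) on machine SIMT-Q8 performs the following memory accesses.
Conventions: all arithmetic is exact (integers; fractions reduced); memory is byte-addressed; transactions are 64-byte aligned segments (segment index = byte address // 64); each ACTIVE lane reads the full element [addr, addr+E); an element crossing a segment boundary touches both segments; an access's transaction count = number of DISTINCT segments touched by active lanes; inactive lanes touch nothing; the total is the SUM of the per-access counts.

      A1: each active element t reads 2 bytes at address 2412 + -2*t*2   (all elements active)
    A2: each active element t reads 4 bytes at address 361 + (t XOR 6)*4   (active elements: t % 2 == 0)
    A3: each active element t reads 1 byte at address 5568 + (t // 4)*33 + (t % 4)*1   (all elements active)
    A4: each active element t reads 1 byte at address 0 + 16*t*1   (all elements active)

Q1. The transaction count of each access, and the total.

A1: 1 transaction
A2: 2 transactions
A3: 1 transaction
A4: 2 transactions

Answer: 1,2,1,2; total 6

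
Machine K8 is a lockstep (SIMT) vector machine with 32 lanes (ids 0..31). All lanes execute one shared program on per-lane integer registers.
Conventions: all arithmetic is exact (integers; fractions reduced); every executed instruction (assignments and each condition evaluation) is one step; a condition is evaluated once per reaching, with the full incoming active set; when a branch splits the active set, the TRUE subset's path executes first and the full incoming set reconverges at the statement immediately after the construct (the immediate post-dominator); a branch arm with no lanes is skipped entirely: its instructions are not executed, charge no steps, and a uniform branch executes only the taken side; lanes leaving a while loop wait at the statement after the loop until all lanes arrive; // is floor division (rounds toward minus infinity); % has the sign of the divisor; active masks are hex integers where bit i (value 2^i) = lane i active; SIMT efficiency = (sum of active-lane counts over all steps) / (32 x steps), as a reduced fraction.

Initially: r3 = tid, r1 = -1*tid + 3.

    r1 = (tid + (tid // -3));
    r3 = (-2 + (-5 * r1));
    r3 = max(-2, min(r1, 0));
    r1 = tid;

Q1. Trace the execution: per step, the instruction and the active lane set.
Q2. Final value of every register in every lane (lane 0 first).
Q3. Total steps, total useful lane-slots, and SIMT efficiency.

step 0: r1 <- (tid + (tid // -3))    0xffffffff
step 1: r3 <- (-2 + (-5 * r1))       0xffffffff
step 2: r3 <- max(-2, min(r1, 0))    0xffffffff
step 3: r1 <- tid                    0xffffffff

Answer: 4 steps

r3: 0,0,0,0,0,0,0,0,0,0,0,0,0,0,0,0,0,0,0,0,0,0,0,0,0,0,0,0,0,0,0,0
r1: 0,1,2,3,4,5,6,7,8,9,10,11,12,13,14,15,16,17,18,19,20,21,22,23,24,25,26,27,28,29,30,31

steps = 4; useful = 128; efficiency = 128/128 = 1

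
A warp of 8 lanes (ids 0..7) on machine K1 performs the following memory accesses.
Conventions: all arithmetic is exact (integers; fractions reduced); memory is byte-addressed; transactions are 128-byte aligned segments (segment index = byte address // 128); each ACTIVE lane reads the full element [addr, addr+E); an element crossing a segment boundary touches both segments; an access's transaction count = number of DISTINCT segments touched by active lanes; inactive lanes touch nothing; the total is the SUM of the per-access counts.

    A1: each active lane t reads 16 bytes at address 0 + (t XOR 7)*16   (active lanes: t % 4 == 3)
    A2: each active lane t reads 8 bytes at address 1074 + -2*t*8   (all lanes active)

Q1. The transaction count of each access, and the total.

A1: 1 transaction
A2: 2 transactions

Answer: 1,2; total 3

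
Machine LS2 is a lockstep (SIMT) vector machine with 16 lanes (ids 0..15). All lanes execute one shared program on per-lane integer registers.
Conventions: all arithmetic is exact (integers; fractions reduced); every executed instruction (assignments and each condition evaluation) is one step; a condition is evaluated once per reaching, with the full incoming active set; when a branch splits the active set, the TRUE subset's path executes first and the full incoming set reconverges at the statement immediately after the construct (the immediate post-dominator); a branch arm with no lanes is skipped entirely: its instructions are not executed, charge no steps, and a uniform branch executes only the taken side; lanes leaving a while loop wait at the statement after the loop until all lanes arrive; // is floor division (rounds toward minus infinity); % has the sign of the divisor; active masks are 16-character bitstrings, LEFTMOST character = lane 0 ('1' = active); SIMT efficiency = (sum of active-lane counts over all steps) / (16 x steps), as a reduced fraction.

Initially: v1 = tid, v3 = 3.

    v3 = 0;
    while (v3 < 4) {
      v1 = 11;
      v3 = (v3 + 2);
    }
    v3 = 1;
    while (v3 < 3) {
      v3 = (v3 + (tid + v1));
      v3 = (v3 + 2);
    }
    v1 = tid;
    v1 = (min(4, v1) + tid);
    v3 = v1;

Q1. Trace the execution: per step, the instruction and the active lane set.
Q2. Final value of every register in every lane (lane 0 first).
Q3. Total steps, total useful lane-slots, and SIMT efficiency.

step 0: v3 <- 0                      1111111111111111
step 1: eval (v3 < 4)                1111111111111111
step 2: v1 <- 11                     1111111111111111
step 3: v3 <- (v3 + 2)               1111111111111111
step 4: eval (v3 < 4)                1111111111111111
step 5: v1 <- 11                     1111111111111111
step 6: v3 <- (v3 + 2)               1111111111111111
step 7: eval (v3 < 4)                1111111111111111
step 8: v3 <- 1                      1111111111111111
step 9: eval (v3 < 3)                1111111111111111
step 10: v3 <- (v3 + (tid + v1))      1111111111111111
step 11: v3 <- (v3 + 2)               1111111111111111
step 12: eval (v3 < 3)                1111111111111111
step 13: v1 <- tid                    1111111111111111
step 14: v1 <- (min(4, v1) + tid)     1111111111111111
step 15: v3 <- v1                     1111111111111111

Answer: 16 steps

v1: 0,2,4,6,8,9,10,11,12,13,14,15,16,17,18,19
v3: 0,2,4,6,8,9,10,11,12,13,14,15,16,17,18,19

steps = 16; useful = 256; efficiency = 256/256 = 1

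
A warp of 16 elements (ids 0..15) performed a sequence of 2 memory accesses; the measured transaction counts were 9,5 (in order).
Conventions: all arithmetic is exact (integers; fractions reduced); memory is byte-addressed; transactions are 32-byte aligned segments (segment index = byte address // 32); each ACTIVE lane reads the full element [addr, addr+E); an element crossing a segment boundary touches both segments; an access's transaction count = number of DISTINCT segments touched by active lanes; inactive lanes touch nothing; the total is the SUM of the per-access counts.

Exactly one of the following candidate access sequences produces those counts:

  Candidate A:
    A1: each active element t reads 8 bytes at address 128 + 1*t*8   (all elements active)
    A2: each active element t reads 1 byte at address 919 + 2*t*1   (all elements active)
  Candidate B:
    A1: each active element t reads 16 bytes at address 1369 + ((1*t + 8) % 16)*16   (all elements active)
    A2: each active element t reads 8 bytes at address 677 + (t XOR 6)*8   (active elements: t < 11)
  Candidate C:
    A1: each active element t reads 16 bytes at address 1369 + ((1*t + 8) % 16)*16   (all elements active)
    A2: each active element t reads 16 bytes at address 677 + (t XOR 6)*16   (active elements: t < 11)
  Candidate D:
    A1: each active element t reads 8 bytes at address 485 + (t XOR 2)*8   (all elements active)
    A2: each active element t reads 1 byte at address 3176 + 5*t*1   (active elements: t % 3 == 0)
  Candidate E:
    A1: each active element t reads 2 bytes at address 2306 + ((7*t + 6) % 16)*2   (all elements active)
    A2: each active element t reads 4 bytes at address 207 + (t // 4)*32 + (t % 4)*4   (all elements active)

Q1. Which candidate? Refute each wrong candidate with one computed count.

A: A1 gives 4 transactions, not 9
C: A2 gives 8 transactions, not 5
D: A1 gives 5 transactions, not 9
E: A1 gives 2 transactions, not 9
B: all counts match (9,5)

Answer: B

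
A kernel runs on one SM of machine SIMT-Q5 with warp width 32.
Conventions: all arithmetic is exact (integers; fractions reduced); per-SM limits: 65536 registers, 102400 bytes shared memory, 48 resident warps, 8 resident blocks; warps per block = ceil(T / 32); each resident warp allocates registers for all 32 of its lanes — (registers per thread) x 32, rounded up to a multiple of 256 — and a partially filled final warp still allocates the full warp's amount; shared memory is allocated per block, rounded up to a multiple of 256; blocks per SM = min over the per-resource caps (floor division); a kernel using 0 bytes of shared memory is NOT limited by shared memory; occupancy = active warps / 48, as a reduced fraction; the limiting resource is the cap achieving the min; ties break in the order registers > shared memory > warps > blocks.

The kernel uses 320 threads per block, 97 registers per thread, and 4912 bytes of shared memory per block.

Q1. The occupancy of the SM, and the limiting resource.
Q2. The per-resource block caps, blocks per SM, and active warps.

Answer: occupancy 5/24, limited by registers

registers: 1 block
shared memory: 20 blocks
warps: 4 blocks
blocks: 8 blocks

Answer: 1 block, 10 active warps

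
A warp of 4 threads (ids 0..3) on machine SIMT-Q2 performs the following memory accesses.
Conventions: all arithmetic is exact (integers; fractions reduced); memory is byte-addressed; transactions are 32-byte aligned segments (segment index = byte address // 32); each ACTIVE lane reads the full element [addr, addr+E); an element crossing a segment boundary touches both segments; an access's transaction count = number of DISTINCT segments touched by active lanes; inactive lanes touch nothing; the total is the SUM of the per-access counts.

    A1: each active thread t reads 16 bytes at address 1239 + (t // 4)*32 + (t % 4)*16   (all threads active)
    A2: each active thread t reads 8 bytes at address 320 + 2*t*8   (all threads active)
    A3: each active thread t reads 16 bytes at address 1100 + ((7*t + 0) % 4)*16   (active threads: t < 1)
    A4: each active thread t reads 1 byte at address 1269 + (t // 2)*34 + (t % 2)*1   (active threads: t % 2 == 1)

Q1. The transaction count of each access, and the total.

A1: 3 transactions
A2: 2 transactions
A3: 1 transaction
A4: 2 transactions

Answer: 3,2,1,2; total 8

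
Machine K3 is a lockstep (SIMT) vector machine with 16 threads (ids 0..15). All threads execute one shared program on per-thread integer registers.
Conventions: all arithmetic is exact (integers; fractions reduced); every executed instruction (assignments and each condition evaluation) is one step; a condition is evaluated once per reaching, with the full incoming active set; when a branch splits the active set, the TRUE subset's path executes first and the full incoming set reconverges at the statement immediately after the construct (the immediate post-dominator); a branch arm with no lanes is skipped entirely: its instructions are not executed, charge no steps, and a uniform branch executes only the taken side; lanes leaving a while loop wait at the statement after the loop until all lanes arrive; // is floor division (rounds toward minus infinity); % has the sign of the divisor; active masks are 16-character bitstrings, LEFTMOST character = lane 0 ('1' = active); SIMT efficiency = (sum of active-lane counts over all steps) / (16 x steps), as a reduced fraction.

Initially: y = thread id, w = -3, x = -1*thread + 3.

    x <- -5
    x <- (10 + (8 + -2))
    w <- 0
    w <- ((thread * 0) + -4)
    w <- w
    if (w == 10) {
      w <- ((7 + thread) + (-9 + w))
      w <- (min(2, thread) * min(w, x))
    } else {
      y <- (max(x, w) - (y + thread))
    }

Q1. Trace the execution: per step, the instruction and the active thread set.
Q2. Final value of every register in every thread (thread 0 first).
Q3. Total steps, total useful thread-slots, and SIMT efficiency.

step 0: x <- -5                      1111111111111111
step 1: x <- (10 + (8 + -2))         1111111111111111
step 2: w <- 0                       1111111111111111
step 3: w <- ((thread * 0) + -4)     1111111111111111
step 4: w <- w                       1111111111111111
step 5: eval (w == 10)               1111111111111111
step 6: y <- (max(x, w) - (y + thread)) 1111111111111111

Answer: 7 steps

y: 16,14,12,10,8,6,4,2,0,-2,-4,-6,-8,-10,-12,-14
w: -4,-4,-4,-4,-4,-4,-4,-4,-4,-4,-4,-4,-4,-4,-4,-4
x: 16,16,16,16,16,16,16,16,16,16,16,16,16,16,16,16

steps = 7; useful = 112; efficiency = 112/112 = 1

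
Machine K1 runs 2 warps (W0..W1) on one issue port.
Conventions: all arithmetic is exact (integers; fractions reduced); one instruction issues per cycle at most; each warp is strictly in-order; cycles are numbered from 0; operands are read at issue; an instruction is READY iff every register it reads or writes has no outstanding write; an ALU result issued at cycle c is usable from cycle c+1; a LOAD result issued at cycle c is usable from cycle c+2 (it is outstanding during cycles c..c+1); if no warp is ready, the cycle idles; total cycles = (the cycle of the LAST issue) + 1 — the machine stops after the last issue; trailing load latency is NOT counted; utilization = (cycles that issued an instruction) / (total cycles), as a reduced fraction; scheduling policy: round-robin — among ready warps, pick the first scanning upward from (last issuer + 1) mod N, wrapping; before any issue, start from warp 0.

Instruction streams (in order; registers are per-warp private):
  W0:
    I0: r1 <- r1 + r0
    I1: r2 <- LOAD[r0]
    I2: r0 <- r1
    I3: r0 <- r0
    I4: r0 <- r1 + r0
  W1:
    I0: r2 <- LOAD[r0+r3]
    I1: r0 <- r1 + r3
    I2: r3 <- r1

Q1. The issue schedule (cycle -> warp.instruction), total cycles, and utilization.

cycle 0: W0.I0
cycle 1: W1.I0
cycle 2: W0.I1
cycle 3: W1.I1
cycle 4: W0.I2
cycle 5: W1.I2
cycle 6: W0.I3
cycle 7: W0.I4

Answer: 8 cycles, utilization 1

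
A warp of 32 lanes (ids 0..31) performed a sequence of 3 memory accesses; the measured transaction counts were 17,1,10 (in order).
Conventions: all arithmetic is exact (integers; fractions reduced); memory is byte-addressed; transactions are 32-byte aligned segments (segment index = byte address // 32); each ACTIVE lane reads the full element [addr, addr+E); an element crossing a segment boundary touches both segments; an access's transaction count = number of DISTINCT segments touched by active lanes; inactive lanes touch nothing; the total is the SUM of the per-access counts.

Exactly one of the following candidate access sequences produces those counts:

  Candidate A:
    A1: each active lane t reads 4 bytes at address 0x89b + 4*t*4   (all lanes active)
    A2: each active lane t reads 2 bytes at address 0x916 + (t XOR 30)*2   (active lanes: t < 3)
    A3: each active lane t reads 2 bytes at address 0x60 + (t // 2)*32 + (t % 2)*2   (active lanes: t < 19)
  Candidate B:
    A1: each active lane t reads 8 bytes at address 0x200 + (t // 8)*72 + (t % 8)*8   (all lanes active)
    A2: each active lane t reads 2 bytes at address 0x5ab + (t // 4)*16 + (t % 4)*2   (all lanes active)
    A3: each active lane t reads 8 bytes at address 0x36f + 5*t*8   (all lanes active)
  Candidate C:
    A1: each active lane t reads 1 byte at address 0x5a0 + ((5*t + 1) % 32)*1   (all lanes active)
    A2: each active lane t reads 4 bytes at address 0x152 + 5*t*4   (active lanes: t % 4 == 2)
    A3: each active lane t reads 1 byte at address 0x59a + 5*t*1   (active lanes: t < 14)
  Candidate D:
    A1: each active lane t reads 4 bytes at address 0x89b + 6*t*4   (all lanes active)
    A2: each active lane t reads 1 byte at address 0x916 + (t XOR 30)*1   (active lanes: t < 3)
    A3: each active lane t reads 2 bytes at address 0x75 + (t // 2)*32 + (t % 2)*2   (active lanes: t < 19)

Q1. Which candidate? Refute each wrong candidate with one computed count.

B: A1 gives 9 transactions, not 17
C: A1 gives 1 transaction, not 17
D: A1 gives 25 transactions, not 17
A: all counts match (17,1,10)

Answer: A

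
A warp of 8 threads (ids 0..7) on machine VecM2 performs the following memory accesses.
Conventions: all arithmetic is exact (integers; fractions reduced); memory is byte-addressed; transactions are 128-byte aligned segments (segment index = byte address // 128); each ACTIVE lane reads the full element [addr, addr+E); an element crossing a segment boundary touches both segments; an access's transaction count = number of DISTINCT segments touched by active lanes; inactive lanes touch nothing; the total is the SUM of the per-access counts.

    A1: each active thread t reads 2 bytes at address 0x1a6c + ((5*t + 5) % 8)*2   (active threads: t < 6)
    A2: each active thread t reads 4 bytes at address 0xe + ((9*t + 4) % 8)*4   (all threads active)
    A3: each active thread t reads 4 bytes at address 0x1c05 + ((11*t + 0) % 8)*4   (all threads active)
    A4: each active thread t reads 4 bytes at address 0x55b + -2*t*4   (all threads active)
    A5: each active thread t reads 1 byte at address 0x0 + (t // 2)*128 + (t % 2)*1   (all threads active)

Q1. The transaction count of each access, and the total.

A1: 1 transaction
A2: 1 transaction
A3: 1 transaction
A4: 1 transaction
A5: 4 transactions

Answer: 1,1,1,1,4; total 8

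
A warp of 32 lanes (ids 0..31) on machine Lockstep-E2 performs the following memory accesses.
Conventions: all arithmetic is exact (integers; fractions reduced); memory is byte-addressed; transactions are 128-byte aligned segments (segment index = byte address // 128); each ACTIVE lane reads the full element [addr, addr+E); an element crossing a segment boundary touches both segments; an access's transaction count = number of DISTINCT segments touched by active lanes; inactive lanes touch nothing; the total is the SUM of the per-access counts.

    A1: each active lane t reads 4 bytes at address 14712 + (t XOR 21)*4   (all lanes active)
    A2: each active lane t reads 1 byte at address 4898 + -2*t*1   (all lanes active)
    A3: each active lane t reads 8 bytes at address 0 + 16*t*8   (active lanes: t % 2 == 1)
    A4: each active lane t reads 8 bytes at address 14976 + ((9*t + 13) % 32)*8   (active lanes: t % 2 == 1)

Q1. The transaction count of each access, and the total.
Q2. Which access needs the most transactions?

A1: 2 transactions
A2: 2 transactions
A3: 16 transactions
A4: 2 transactions

Answer: 2,2,16,2; total 22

Answer: A3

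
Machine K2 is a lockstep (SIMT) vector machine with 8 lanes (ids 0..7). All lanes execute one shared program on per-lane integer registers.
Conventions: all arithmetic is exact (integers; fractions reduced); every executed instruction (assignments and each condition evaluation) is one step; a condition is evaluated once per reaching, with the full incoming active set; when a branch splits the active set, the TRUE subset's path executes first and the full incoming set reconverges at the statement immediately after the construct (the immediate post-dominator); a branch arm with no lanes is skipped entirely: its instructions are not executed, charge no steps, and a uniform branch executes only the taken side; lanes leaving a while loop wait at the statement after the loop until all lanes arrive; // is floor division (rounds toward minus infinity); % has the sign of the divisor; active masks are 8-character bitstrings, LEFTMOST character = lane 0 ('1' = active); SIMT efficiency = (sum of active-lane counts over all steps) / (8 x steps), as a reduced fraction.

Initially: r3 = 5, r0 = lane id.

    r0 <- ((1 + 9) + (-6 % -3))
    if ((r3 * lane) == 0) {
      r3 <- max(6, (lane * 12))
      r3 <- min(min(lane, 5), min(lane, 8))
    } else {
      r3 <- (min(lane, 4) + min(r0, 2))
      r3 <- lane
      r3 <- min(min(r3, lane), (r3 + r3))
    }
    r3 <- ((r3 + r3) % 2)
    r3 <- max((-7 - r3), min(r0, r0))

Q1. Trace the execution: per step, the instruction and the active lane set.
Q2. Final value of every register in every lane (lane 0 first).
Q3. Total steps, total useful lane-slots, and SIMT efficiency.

step 0: r0 <- ((1 + 9) + (-6 % -3))  11111111
step 1: eval ((r3 * lane) == 0)      11111111
step 2: r3 <- max(6, (lane * 12))    10000000
step 3: r3 <- min(min(lane, 5), min(lane, 8)) 10000000
step 4: r3 <- (min(lane, 4) + min(r0, 2)) 01111111
step 5: r3 <- lane                   01111111
step 6: r3 <- min(min(r3, lane), (r3 + r3)) 01111111
step 7: r3 <- ((r3 + r3) % 2)        11111111
step 8: r3 <- max((-7 - r3), min(r0, r0)) 11111111

Answer: 9 steps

r3: 10,10,10,10,10,10,10,10
r0: 10,10,10,10,10,10,10,10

steps = 9; useful = 55; efficiency = 55/72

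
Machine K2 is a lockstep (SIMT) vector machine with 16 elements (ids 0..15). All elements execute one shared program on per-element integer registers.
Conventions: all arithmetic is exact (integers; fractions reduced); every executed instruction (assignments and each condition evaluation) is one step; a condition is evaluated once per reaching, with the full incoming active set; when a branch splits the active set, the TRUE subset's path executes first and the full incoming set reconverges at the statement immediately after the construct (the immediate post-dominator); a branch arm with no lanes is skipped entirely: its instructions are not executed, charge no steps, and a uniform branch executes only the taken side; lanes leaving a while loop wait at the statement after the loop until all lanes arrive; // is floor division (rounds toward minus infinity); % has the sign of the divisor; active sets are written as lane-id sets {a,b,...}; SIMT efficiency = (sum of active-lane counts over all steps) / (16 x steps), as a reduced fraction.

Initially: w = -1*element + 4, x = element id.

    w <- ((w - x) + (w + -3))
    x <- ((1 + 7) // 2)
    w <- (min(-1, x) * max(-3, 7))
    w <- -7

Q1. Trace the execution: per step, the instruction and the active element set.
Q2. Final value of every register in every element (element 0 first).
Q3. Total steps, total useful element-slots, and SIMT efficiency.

step 0: w <- ((w - x) + (w + -3))    {0,1,2,3,4,5,6,7,8,9,10,11,12,13,14,15}
step 1: x <- ((1 + 7) // 2)          {0,1,2,3,4,5,6,7,8,9,10,11,12,13,14,15}
step 2: w <- (min(-1, x) * max(-3, 7)) {0,1,2,3,4,5,6,7,8,9,10,11,12,13,14,15}
step 3: w <- -7                      {0,1,2,3,4,5,6,7,8,9,10,11,12,13,14,15}

Answer: 4 steps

w: -7,-7,-7,-7,-7,-7,-7,-7,-7,-7,-7,-7,-7,-7,-7,-7
x: 4,4,4,4,4,4,4,4,4,4,4,4,4,4,4,4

steps = 4; useful = 64; efficiency = 64/64 = 1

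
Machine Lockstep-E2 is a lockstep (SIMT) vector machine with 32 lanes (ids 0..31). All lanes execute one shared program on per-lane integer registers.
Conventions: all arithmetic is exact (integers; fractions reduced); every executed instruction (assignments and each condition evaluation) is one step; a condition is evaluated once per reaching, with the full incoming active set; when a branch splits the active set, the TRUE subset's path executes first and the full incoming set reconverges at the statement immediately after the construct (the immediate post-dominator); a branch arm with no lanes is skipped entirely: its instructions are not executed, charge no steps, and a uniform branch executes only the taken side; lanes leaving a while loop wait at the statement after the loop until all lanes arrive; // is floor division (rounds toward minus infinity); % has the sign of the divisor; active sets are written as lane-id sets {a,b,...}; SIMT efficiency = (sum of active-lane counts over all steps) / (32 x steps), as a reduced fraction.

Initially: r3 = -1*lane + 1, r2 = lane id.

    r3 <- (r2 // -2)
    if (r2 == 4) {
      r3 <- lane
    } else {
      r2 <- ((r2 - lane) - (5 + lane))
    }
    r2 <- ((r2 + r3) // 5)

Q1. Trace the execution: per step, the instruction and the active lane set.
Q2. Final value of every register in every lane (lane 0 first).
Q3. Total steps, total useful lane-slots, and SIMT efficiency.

step 0: r3 <- (r2 // -2)             {0,1,2,3,4,5,6,7,8,9,10,11,12,13,14,15,16,17,18,19,20,21,22,23,24,25,26,27,28,29,30,31}
step 1: eval (r2 == 4)               {0,1,2,3,4,5,6,7,8,9,10,11,12,13,14,15,16,17,18,19,20,21,22,23,24,25,26,27,28,29,30,31}
step 2: r3 <- lane                   {4}
step 3: r2 <- ((r2 - lane) - (5 + lane)) {0,1,2,3,5,6,7,8,9,10,11,12,13,14,15,16,17,18,19,20,21,22,23,24,25,26,27,28,29,30,31}
step 4: r2 <- ((r2 + r3) // 5)       {0,1,2,3,4,5,6,7,8,9,10,11,12,13,14,15,16,17,18,19,20,21,22,23,24,25,26,27,28,29,30,31}

Answer: 5 steps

r3: 0,-1,-1,-2,4,-3,-3,-4,-4,-5,-5,-6,-6,-7,-7,-8,-8,-9,-9,-10,-10,-11,-11,-12,-12,-13,-13,-14,-14,-15,-15,-16
r2: -1,-2,-2,-2,1,-3,-3,-4,-4,-4,-4,-5,-5,-5,-6,-6,-6,-7,-7,-7,-7,-8,-8,-8,-9,-9,-9,-10,-10,-10,-10,-11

steps = 5; useful = 128; efficiency = 128/160 = 4/5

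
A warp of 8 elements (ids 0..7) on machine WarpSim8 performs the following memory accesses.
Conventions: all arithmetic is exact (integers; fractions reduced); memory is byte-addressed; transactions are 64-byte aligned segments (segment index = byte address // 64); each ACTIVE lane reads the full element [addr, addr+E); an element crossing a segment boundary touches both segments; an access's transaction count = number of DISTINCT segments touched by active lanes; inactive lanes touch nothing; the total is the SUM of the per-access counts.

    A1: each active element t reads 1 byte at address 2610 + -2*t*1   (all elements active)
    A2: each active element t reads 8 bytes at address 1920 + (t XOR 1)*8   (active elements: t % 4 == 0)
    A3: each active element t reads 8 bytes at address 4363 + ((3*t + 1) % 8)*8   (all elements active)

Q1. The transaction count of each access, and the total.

A1: 1 transaction
A2: 1 transaction
A3: 2 transactions

Answer: 1,1,2; total 4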